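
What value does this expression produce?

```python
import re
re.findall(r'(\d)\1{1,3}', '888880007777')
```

A backreference is literal: `\1` must see the identical characters the first group matched.
One capturing group, so `findall` returns just the captured substring from each match — 3 in all.

['8', '0', '7']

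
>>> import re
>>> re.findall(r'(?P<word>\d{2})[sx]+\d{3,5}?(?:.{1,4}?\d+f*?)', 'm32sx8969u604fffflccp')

Pattern: exactly 2 of a digit (captured as 'word'); then one or more of one of [sx], then 3 to 5 of a digit (lazy); then 1 to 4 of any character (lazy), then one or more of a digit, then zero or more of a literal 'f' (lazy) (non-capturing group).
Walking the string: at [1:13] match '32sx8969u604', group 1 = '32'.
Because there's exactly one group, `findall` drops the full match and keeps group 1 from the one hit.

['32']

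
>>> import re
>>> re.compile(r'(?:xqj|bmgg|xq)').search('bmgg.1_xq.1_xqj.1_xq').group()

`search` walks the string left to right and returns the first match it finds.
The match spans [0:4] → 'bmgg'.

'bmgg'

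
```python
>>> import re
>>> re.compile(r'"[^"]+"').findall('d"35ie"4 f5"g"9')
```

`findall` yields the raw match text (2 of them) because the pattern has no groups.

['"35ie"', '"g"']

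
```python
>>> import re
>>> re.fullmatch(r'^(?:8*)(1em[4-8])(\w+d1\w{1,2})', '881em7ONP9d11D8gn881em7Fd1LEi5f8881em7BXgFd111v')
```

`re.fullmatch` requires the pattern to consume the entire string.
Here there's no way to consume every character, so the call returns None.

None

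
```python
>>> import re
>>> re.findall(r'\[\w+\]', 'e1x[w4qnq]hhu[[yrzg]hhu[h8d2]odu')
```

['[w4qnq]', '[yrzg]', '[h8d2]']

Matches: at [3:10] → '[w4qnq]'; at [14:20] → '[yrzg]'; at [23:29] → '[h8d2]'.
Since nothing is captured, `findall` lists the 3 matched substrings directly.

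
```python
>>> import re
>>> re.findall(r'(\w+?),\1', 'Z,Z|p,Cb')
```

A backreference is literal: `\1` must see the identical characters the first group matched.
Scanning left to right: at [0:3] match 'Z,Z', group 1 = 'Z'.
Because there's exactly one group, `findall` drops the full match and keeps group 1 from the one hit.

['Z']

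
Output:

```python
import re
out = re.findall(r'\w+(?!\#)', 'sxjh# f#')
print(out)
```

['sxj']

`(?!…)`/`(?<!…)` only lets a position through if the neighbouring text does NOT match; no characters are consumed.
No capturing groups, so `findall` returns the 1 full match string.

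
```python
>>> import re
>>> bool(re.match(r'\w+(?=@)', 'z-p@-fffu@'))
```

`re.match` only tries the pattern at the start of the string.
Here position 0 doesn't satisfy it, so the call returns None, and `bool(None)` is False.

False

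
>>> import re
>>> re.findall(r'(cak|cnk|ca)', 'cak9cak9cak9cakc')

['cak', 'cak', 'cak', 'cak']

Alternation isn't longest-match — the leftmost alternative that fits at this position is chosen.
Scanning left to right: at [0:3] match 'cak', group 1 = 'cak'; at [4:7] match 'cak', group 1 = 'cak'; at [8:11] match 'cak', group 1 = 'cak'; at [12:15] match 'cak', group 1 = 'cak'.
With a single group, `findall` returns only what that group captured — 4 items.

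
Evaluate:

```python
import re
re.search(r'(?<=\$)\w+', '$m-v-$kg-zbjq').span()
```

(1, 2)

The lookaround is zero-width — it requires the adjacent text to match without consuming it, so the asserted text isn't part of the match.
`re.search` tries every starting position until one works.
The match spans [1:2] → 'm'.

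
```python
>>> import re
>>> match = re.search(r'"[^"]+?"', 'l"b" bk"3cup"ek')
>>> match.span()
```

(1, 4)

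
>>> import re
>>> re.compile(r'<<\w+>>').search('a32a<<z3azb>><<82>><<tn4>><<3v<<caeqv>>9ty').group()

'<<z3azb>>'

`re.search` tries every starting position until one works.
The match spans [4:13] → '<<z3azb>>'.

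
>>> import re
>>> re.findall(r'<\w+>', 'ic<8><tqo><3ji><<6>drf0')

Matches: at [2:5] → '<8>'; at [5:10] → '<tqo>'; at [10:15] → '<3ji>'; at [16:19] → '<6>'.
`findall` yields the raw match text (4 of them) because the pattern has no groups.

['<8>', '<tqo>', '<3ji>', '<6>']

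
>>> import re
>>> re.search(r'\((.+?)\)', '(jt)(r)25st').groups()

`re.search` tries every starting position until one works.
The match spans [0:4] → '(jt)'.
Captured: group 1 = 'jt'.

('jt',)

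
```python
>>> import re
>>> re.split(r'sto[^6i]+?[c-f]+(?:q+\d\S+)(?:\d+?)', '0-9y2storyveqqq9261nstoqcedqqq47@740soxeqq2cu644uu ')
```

The pattern matches the literal 'sto', then one or more of any character except [6i] (lazy), then one or more of a character in [c-f]; then one or more of a literal 'q', then a digit, then one or more of a non-whitespace character (non-capturing group); then one or more of a digit (lazy) (non-capturing group).
Matches to split on: at [5:48] → 'storyveqqq9261nstoqcedqqq47@740soxeqq2cu644'.
Each match becomes a cut point; 2 segments remain.

['0-9y2', 'uu ']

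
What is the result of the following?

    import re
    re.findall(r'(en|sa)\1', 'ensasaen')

['sa']

After group 1 captures some text, `\1` only succeeds where that same text appears again.
Matches: at [2:6] match 'sasa', group 1 = 'sa'.
With a single group, `findall` returns only what that group captured — 1 item.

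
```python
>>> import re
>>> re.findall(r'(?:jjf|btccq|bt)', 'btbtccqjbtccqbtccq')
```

['bt', 'btccq', 'btccq', 'btccq']

Alternation tries branches left to right and keeps the first one that lets the overall match succeed at that position.
Since nothing is captured, `findall` lists the 4 matched substrings directly.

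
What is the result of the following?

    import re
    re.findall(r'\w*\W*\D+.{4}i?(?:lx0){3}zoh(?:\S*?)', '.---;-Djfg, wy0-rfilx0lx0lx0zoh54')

['.---;-Djfg, wy0-rfilx0lx0lx0zoh']

Pattern: zero or more of a word character, then zero or more of a non-word character; then one or more of a non-digit, then exactly 4 of any character, then optionally a literal 'i'; then the literal 'lx0' repeated 3 times, then the literal 'zoh'; then zero or more of a non-whitespace character (lazy) (non-capturing group).
The `?` after the quantifier makes it lazy — it takes as little as possible before letting the rest of the pattern try.
Scanning left to right: at [0:31] → '.---;-Djfg, wy0-rfilx0lx0lx0zoh'.
`findall` yields the raw match text (1 of them) because the pattern has no groups.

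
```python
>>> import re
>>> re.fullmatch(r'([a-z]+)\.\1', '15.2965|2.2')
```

None

`re.fullmatch` is like wrapping the pattern in `^…$` (in single-line mode).
Here the pattern can't cover the whole string, so the call returns None.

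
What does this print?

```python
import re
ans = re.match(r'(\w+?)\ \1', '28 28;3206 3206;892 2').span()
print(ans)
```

`\1` is not a pattern — it's the concrete string captured by group 1, re-applied verbatim.
With `match`, the pattern is implicitly anchored at the beginning.
The match spans [0:5] → '28 28'.
Captured: group 1 = '28'.

(0, 5)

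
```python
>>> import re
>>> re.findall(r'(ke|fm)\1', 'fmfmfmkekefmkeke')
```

['fm', 'ke', 'ke']

`\1` is not a pattern — it's the concrete string captured by group 1, re-applied verbatim.
`findall` collects group 1 from each match (3 total).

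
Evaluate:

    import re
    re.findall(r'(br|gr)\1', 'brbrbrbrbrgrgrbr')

['br', 'br', 'gr']

`\1` has to match the exact text group 1 already captured.
`findall` collects group 1 from each match (3 total).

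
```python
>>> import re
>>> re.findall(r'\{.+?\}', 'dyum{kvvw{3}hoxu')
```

['{kvvw{3}']

Scanning left to right: at [4:12] → '{kvvw{3}'.
No capturing groups, so `findall` returns the 1 full match string.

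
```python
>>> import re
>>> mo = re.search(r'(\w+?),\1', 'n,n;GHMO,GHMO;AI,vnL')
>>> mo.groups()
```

`\1` is not a pattern — it's the concrete string captured by group 1, re-applied verbatim.
Unlike `match`, `search` isn't anchored — it looks for the pattern anywhere in the string.
The match spans [0:3] → 'n,n'.
Captured: group 1 = 'n'.

('n',)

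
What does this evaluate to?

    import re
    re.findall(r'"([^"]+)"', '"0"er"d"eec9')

['0', 'd']

`findall` collects group 1 from each match (2 total).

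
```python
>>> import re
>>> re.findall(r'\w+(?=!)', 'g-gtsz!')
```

['gtsz']

The lookaround is zero-width — it requires the adjacent text to match without consuming it, so the asserted text isn't part of the match.
Scanning left to right: at [2:6] → 'gtsz'.
`findall` yields the raw match text (1 of them) because the pattern has no groups.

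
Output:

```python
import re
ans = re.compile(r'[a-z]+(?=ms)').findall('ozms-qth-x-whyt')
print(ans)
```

['oz']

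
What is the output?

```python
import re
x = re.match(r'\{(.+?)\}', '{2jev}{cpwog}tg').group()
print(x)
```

Lazy quantifiers expand one character at a time until the remainder of the pattern can match.
`match` is anchored at position 0; if the pattern doesn't fit there, it returns None.
The match spans [0:6] → '{2jev}'.
Captured: group 1 = '2jev'.

{2jev}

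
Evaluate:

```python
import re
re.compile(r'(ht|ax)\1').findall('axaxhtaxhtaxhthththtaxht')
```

['ax', 'ht', 'ht']

A backreference is literal: `\1` must see the identical characters the first group matched.
Because there's exactly one group, `findall` drops the full match and keeps group 1 from each hit.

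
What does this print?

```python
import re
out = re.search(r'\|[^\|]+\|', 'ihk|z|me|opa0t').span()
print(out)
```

(3, 6)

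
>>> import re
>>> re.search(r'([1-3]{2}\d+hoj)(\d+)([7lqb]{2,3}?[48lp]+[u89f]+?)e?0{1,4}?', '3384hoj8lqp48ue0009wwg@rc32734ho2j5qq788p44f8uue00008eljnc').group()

This matches exactly 2 of a character in [1-3], then one or more of a digit, then the literal 'hoj' (captured); then one or more of a digit (captured); then 2 to 3 of one of [7lqb] (lazy), then one or more of one of [48lp], then one or more of one of [u89f] (lazy) (captured); then optionally the literal 'e', then 1 to 4 of a literal '0' (lazy).
Lazy quantifiers expand one character at a time until the remainder of the pattern can match.
Unlike `match`, `search` isn't anchored — it looks for the pattern anywhere in the string.
The match spans [0:16] → '3384hoj8lqp48ue0'.
Captured: group 1 = '3384hoj', group 2 = '8', group 3 = 'lqp48u'.

'3384hoj8lqp48ue0'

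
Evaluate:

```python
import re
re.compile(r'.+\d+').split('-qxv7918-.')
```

['', '-.']

Pattern: one or more of any character; then one or more of a digit.
Matches to split on: at [0:8] → '-qxv7918'.
`split` removes every match and returns the 2 fragments in between.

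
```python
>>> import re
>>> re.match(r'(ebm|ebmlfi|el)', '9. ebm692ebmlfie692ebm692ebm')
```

None

`match` is anchored at position 0; if the pattern doesn't fit there, it returns None.
Here the string doesn't start with a match, so the call returns None.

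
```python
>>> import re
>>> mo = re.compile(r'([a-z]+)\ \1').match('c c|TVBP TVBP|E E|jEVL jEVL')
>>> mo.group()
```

`\1` is not a pattern — it's the concrete string captured by group 1, re-applied verbatim.
`re.match` won't scan ahead — the pattern has to work from the very first character.
The match spans [0:3] → 'c c'.
Captured: group 1 = 'c'.

'c c'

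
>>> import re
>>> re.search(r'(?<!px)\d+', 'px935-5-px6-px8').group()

'35'

Because the assertion is negative and zero-width, positions next to the forbidden text are skipped.
`search` walks the string left to right and returns the first match it finds.
The match spans [3:5] → '35'.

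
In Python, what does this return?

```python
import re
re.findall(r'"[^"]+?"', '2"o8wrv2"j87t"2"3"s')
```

['"o8wrv2"', '"2"']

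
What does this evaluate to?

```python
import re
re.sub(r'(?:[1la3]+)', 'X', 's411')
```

Each match is replaced by 'X'.

's4X'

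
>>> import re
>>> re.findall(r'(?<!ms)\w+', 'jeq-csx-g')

['jeq', 'csx', 'g']

Because the assertion is negative and zero-width, positions next to the forbidden text are skipped.
No capturing groups, so `findall` returns the 3 full match strings.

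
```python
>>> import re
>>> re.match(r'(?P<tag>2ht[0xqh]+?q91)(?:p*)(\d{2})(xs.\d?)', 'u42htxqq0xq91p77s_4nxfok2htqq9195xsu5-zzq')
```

None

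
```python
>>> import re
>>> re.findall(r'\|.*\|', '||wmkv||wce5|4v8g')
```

['||wmkv||wce5|']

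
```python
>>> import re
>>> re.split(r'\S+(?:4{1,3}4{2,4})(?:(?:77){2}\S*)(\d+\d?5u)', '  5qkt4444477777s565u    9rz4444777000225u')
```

['  ', '65u', '    9rz4444777000225u']

The pattern matches one or more of a non-whitespace character; then 1 to 3 of the literal '4', then 2 to 4 of the literal '4' (non-capturing group); then the literal '77' repeated 2 times, then zero or more of a non-whitespace character (non-capturing group); then one or more of a digit, then optionally a digit, then the literal '5u' (captured).
Matches to split on: at [2:21] → '5qkt4444477777s565u'.
With a capturing group present, the delimiter's captured portion is kept in the result list.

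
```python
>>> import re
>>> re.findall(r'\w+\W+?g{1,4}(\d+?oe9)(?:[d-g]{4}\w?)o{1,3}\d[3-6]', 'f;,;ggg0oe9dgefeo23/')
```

['0oe9']

Pattern: one or more of a word character, then one or more of a non-word character (lazy), then 1 to 4 of the literal 'g'; then one or more of a digit (lazy), then the literal 'oe9' (captured); then exactly 4 of a character in [d-g], then optionally a word character (non-capturing group); then 1 to 3 of a literal 'o', then a digit, then a character in [3-6].
Matches: at [0:19] match 'f;,;ggg0oe9dgefeo23', group 1 = '0oe9'.
With a single group, `findall` returns only what that group captured — 1 item.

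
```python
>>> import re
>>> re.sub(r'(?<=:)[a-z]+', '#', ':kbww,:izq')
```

':#,:#'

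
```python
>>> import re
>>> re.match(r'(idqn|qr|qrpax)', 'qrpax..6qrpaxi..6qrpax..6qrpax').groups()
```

('qr',)

The regex engine tests alternatives in the order written; an earlier branch that matches wins even if a later one would match more.
`re.match` only tries the pattern at the start of the string.
The match spans [0:2] → 'qr'.
Captured: group 1 = 'qr'.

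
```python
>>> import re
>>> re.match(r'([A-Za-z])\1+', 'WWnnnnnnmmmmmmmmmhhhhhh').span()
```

After group 1 captures some text, `\1` only succeeds where that same text appears again.
`re.match` only tries the pattern at the start of the string.
The match spans [0:2] → 'WW'.
Captured: group 1 = 'W'.

(0, 2)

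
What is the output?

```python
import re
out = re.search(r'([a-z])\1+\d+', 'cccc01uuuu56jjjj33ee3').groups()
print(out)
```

The match spans [0:6] → 'cccc01'.
Captured: group 1 = 'c'.

('c',)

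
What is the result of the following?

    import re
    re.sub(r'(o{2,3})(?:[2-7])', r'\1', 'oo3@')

'oo@'

This matches 2 to 3 of a literal 'o' (captured); then a character in [2-7] (non-capturing group).
Matches: at [0:3] → 'oo3'.
The replacement refers to a captured group, so each match is rewritten using its own captured text.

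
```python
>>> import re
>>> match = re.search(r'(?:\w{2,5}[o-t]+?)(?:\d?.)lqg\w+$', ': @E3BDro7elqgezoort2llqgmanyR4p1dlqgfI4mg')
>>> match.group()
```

'E3BDro7elqgezoort2llqgmanyR4p1dlqgfI4mg'

The match spans [3:42] → 'E3BDro7elqgezoort2llqgmanyR4p1dlqgfI4mg'.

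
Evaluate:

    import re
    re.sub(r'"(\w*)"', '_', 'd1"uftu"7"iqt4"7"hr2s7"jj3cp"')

'd1_7_7_jj3cp"'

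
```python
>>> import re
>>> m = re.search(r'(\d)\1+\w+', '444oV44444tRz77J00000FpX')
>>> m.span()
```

`\1` has to match the exact text group 1 already captured.
Unlike `match`, `search` isn't anchored — it looks for the pattern anywhere in the string.
The match spans [0:24] → '444oV44444tRz77J00000FpX'.
Captured: group 1 = '4'.

(0, 24)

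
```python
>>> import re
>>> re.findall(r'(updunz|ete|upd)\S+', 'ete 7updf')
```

Walking the string: at [5:9] match 'updf', group 1 = 'upd'.
`findall` collects group 1 from the one match (1 total).

['upd']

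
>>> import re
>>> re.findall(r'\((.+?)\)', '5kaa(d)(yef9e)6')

['d', 'yef9e']

The `?` after the quantifier makes it lazy — it takes as little as possible before letting the rest of the pattern try.
Scanning left to right: at [4:7] match '(d)', group 1 = 'd'; at [7:14] match '(yef9e)', group 1 = 'yef9e'.
One capturing group, so `findall` returns just the captured substring from each match — 2 in all.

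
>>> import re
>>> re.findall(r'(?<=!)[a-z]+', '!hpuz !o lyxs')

Lookahead/lookbehind check context without consuming it, so the matched span excludes the asserted characters.
`findall` yields the raw match text (2 of them) because the pattern has no groups.

['hpuz', 'o']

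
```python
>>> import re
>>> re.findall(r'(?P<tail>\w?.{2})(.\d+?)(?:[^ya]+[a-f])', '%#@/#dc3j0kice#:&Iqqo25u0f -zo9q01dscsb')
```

[('#d', 'c3')]

The pattern matches optionally a word character, then exactly 2 of any character (captured as 'tail'); then any character, then one or more of a digit (lazy) (captured); then one or more of any character except [ya], then a character in [a-f] (non-capturing group).
Walking the string: at [4:39] match '#dc3j0kice#:&Iqqo25u0f -zo9q01dscsb', groups = ('#d', 'c3').
`findall` packs the 2 group values into a tuple for every match.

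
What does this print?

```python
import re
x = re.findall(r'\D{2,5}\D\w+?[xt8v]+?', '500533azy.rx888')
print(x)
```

The `?` after the quantifier makes it lazy — it takes as little as possible before letting the rest of the pattern try.
Since nothing is captured, `findall` lists the 1 matched substring directly.

['azy.rx88']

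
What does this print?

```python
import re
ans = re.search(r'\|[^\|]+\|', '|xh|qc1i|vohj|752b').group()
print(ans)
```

`re.search` scans for the first position where the pattern succeeds.
The match spans [0:4] → '|xh|'.

|xh|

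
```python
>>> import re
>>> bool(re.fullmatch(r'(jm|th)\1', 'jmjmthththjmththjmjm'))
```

False

`\1` has to match the exact text group 1 already captured.
`re.fullmatch` requires the pattern to consume the entire string.
Here the pattern can't cover the whole string, so the call returns None, and `bool(None)` is False.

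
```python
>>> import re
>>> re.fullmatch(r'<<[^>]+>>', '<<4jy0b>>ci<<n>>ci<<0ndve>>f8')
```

None

`re.fullmatch` is like wrapping the pattern in `^…$` (in single-line mode).
Here there's no way to consume every character, so the call returns None.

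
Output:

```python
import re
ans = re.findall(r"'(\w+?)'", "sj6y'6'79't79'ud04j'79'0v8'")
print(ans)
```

Walking the string: at [4:7] match "'6'", group 1 = '6'; at [9:14] match "'t79'", group 1 = 't79'; at [19:23] match "'79'", group 1 = '79'.
Because there's exactly one group, `findall` drops the full match and keeps group 1 from each hit.

['6', 't79', '79']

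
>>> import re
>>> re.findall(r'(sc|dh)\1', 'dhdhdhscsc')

['dh', 'sc']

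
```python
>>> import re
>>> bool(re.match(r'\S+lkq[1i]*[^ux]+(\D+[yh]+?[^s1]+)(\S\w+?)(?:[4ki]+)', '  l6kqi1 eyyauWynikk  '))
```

Pattern: one or more of a non-whitespace character; then the literal 'lkq', then zero or more of one of [1i], then one or more of any character except [ux]; then one or more of a non-digit, then one or more of one of [yh] (lazy), then one or more of any character except [s1] (captured); then a non-whitespace character, then one or more of a word character (lazy) (captured); then one or more of one of [4ki] (non-capturing group).
`re.match` only tries the pattern at the start of the string.
Here the string doesn't start with a match, so the call returns None, and `bool(None)` is False.

False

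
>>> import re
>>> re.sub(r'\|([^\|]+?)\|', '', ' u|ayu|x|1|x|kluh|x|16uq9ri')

Each match is replaced by ''.

' uxxx|16uq9ri'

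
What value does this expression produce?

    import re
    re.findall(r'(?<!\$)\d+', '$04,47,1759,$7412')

['4', '47', '1759', '412']

Because the assertion is negative and zero-width, positions next to the forbidden text are skipped.
Walking the string: at [2:3] → '4'; at [4:6] → '47'; at [7:11] → '1759'; at [14:17] → '412'.
Since nothing is captured, `findall` lists the 4 matched substrings directly.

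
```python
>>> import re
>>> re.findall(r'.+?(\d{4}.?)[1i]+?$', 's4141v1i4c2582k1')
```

The pattern matches one or more of any character (lazy); then exactly 4 of a digit, then optionally any character (captured); then one or more of one of [1i] (lazy); then anchored at the end.
Matches: at [0:16] match 's4141v1i4c2582k1', group 1 = '2582k'.
Because there's exactly one group, `findall` drops the full match and keeps group 1 from the one hit.

['2582k']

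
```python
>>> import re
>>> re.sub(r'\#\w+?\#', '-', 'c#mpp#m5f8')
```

'c-m5f8'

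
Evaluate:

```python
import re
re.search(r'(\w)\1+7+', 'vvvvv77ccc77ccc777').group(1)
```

'v'

The match spans [0:7] → 'vvvvv77'.
Captured: group 1 = 'v'.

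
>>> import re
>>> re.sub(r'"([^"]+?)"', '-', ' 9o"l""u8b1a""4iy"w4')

`sub` substitutes '-' at each match site.

' 9o---w4'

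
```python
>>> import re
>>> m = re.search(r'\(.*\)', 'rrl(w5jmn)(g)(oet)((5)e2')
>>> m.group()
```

'(w5jmn)(g)(oet)((5)'

Unlike `match`, `search` isn't anchored — it looks for the pattern anywhere in the string.
The match spans [3:22] → '(w5jmn)(g)(oet)((5)'.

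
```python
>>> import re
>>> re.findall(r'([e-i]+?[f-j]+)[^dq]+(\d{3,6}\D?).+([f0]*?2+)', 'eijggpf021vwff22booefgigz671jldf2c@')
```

The pattern matches one or more of a character in [e-i] (lazy), then one or more of a character in [f-j] (captured); then one or more of any character except [dq]; then 3 to 6 of a digit, then optionally a non-digit (captured); then one or more of any character; then zero or more of one of [f0] (lazy), then one or more of the literal '2' (captured).
Scanning left to right: at [0:33] match 'eijggpf021vwff22booefgigz671jldf2', groups = ('eijgg', '671j', '2').
3 groups means the one result is a tuple of 3 captured strings — 1 here.

[('eijgg', '671j', '2')]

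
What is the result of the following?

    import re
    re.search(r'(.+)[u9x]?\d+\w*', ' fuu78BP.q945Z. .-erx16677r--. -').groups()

The match spans [0:27] → ' fuu78BP.q945Z. .-erx16677r'.
Captured: group 1 = ' fuu78BP.q945Z. .-erx1667'.

(' fuu78BP.q945Z. .-erx1667',)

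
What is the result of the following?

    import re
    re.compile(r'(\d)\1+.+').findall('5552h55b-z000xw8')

['5']

After group 1 captures some text, `\1` only succeeds where that same text appears again.
Walking the string: at [0:16] match '5552h55b-z000xw8', group 1 = '5'.
Because there's exactly one group, `findall` drops the full match and keeps group 1 from the one hit.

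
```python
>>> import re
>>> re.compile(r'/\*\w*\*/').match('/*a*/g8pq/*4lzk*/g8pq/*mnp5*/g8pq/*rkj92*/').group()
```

'/*a*/'

With `match`, the pattern is implicitly anchored at the beginning.
The match spans [0:5] → '/*a*/'.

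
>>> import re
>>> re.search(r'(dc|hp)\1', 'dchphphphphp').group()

The backreference `\1` re-matches whatever the first group consumed, character for character.
Unlike `match`, `search` isn't anchored — it looks for the pattern anywhere in the string.
The match spans [2:6] → 'hphp'.
Captured: group 1 = 'hp'.

'hphp'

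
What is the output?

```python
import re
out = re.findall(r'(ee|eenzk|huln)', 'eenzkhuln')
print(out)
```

Branches in `(...|...)` are attempted left-to-right; the first branch that allows the whole pattern to succeed is taken.
`findall` collects group 1 from each match (2 total).

['ee', 'huln']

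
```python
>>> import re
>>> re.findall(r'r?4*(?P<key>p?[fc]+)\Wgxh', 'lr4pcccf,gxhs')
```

['pcccf']

Pattern: optionally a literal 'r', then zero or more of the literal '4'; then optionally the literal 'p', then one or more of one of [fc] (captured as 'key'); then a non-word character, then the literal 'gxh'.
Scanning left to right: at [1:12] match 'r4pcccf,gxh', group 1 = 'pcccf'.
`findall` collects group 1 from the one match (1 total).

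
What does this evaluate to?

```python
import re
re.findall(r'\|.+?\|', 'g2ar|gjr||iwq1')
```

['|gjr|']

With no groups in the pattern, `findall` gives back each whole match — 1 here.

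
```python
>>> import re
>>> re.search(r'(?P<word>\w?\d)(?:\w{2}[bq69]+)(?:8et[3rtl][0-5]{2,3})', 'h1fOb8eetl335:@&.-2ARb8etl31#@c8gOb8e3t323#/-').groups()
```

('2',)

The match spans [18:28] → '2ARb8etl31'.
Captured: group 1 = '2'.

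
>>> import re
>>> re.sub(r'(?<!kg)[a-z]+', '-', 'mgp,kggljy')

'-,-'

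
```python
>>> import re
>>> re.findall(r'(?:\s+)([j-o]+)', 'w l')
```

['l']

The pattern matches one or more of whitespace (non-capturing group); then one or more of a character in [j-o] (captured).
Scanning left to right: at [1:3] match ' l', group 1 = 'l'.
With a single group, `findall` returns only what that group captured — 1 item.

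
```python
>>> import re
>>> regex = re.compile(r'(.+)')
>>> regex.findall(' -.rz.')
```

[' -.rz.']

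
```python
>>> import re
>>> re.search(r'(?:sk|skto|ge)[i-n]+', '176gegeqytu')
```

None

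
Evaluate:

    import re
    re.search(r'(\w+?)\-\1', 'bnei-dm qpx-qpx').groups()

('qpx',)

A backreference is literal: `\1` must see the identical characters the first group matched.
`re.search` tries every starting position until one works.
The match spans [8:15] → 'qpx-qpx'.
Captured: group 1 = 'qpx'.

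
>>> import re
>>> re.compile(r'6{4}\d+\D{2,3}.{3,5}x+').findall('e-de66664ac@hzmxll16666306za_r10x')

['66664ac@hzmx', '6666306za_r10x']

Pattern: exactly 4 of a literal '6', then one or more of a digit; then 2 to 3 of a non-digit, then 3 to 5 of any character; then one or more of a literal 'x'.
Walking the string: at [4:16] → '66664ac@hzmx'; at [19:33] → '6666306za_r10x'.
No capturing groups, so `findall` returns the 2 full match strings.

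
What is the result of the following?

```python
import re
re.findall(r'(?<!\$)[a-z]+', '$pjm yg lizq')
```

['jm', 'yg', 'lizq']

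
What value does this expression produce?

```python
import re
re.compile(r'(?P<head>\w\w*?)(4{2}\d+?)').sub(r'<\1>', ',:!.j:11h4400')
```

This matches a word character, then zero or more of a word character (lazy) (captured as 'head'); then exactly 2 of the literal '4', then one or more of a digit (lazy) (captured).
Because the quantifier is non-greedy, it stops expanding at the earliest point where the rest of the pattern can succeed.
Matches: at [6:12] → '11h440'.
Each match is replaced using the text its own group 1 captured.

',:!.j:<11h>0'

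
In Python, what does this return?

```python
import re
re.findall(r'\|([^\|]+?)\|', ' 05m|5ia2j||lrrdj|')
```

['5ia2j', 'lrrdj']

Matches: at [4:11] match '|5ia2j|', group 1 = '5ia2j'; at [11:18] match '|lrrdj|', group 1 = 'lrrdj'.
One capturing group, so `findall` returns just the captured substring from each match — 2 in all.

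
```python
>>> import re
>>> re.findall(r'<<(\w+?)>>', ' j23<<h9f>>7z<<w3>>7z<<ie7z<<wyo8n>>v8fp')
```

With a single group, `findall` returns only what that group captured — 3 items.

['h9f', 'w3', 'wyo8n']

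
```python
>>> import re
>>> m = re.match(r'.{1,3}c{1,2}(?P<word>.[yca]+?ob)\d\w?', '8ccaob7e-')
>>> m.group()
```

'8ccaob7e'

`match` is anchored at position 0; if the pattern doesn't fit there, it returns None.
The match spans [0:8] → '8ccaob7e'.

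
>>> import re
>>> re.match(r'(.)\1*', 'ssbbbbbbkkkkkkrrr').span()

`match` is anchored at position 0; if the pattern doesn't fit there, it returns None.
The match spans [0:2] → 'ss'.

(0, 2)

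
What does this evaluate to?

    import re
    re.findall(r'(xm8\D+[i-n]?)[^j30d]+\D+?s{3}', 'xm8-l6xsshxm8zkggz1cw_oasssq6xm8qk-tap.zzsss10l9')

['xm8-l']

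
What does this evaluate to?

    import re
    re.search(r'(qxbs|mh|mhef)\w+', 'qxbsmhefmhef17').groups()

('qxbs',)

The match spans [0:14] → 'qxbsmhefmhef17'.
Captured: group 1 = 'qxbs'.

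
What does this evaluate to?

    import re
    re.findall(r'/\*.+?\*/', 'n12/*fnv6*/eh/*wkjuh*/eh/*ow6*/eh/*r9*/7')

Scanning left to right: at [3:11] → '/*fnv6*/'; at [13:22] → '/*wkjuh*/'; at [24:31] → '/*ow6*/'; at [33:39] → '/*r9*/'.
Since nothing is captured, `findall` lists the 4 matched substrings directly.

['/*fnv6*/', '/*wkjuh*/', '/*ow6*/', '/*r9*/']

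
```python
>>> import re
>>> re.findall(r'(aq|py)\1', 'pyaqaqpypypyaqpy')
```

['aq', 'py']

A backreference is literal: `\1` must see the identical characters the first group matched.
Scanning left to right: at [2:6] match 'aqaq', group 1 = 'aq'; at [6:10] match 'pypy', group 1 = 'py'.
Because there's exactly one group, `findall` drops the full match and keeps group 1 from each hit.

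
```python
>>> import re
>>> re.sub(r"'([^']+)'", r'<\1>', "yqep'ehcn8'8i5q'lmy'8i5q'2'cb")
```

'yqep<ehcn8>8i5q<lmy>8i5q<2>cb'

Each match is replaced using the text its own group 1 captured.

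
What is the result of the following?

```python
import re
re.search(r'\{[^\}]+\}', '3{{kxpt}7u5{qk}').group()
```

The match spans [1:8] → '{{kxpt}'.

'{{kxpt}'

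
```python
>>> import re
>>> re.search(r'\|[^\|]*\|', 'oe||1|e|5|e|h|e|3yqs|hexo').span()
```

(2, 4)

The match spans [2:4] → '||'.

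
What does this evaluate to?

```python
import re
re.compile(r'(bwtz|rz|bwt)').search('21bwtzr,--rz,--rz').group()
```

'bwtz'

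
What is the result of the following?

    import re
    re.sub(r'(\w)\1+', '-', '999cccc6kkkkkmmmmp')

`\1` is not a pattern — it's the concrete string captured by group 1, re-applied verbatim.
`sub` substitutes '-' at each match site.

'--6--p'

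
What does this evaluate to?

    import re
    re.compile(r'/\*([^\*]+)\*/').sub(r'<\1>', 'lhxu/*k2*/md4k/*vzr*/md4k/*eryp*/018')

'lhxu<k2>md4k<vzr>md4k<eryp>018'

Matches: at [4:10] → '/*k2*/'; at [14:21] → '/*vzr*/'; at [25:33] → '/*eryp*/'.
`\1` in the replacement pulls in group 1's text for each match.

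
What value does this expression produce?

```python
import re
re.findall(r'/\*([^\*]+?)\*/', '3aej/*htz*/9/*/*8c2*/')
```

With a single group, `findall` returns only what that group captured — 2 items.

['htz', '8c2']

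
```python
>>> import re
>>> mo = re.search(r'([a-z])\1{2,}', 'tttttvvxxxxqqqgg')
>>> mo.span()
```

(0, 5)

`\1` has to match the exact text group 1 already captured.
`re.search` tries every starting position until one works.
The match spans [0:5] → 'ttttt'.
Captured: group 1 = 't'.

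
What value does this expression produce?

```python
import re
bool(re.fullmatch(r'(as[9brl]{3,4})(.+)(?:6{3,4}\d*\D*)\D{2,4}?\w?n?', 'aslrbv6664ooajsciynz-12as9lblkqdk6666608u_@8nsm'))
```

The pattern matches the literal 'as', then 3 to 4 of one of [9brl] (captured); then one or more of any character (captured); then 3 to 4 of the literal '6', then zero or more of a digit, then zero or more of a non-digit (non-capturing group); then 2 to 4 of a non-digit (lazy), then optionally a word character, then optionally a literal 'n'.
`re.fullmatch` requires the pattern to consume the entire string.
Here the string isn't matched end-to-end, so the call returns None, and `bool(None)` is False.

False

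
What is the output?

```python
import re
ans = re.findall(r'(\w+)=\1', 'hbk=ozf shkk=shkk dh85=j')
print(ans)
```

['shkk']

`\1` has to match the exact text group 1 already captured.
Walking the string: at [8:17] match 'shkk=shkk', group 1 = 'shkk'.
One capturing group, so `findall` returns just the captured substring from the one match — 1 in all.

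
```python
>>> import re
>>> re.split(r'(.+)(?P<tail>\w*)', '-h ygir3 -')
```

['', '-h ygir3 -', '', '']

With a capturing group present, the delimiter's captured portion is kept in the result list.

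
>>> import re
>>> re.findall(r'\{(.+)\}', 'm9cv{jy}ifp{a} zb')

['jy}ifp{a']

Walking the string: at [4:14] match '{jy}ifp{a}', group 1 = 'jy}ifp{a'.
One capturing group, so `findall` returns just the captured substring from the one match — 1 in all.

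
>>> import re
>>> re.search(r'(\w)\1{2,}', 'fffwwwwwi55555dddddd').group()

'fff'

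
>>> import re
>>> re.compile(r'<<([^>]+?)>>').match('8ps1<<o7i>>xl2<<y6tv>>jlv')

None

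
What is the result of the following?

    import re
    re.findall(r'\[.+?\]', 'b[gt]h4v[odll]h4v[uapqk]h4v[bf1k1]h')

['[gt]', '[odll]', '[uapqk]', '[bf1k1]']

A `+?`/`*?`/`{m,n}?` starts at its minimum and grows only as far as needed for what follows to match.
Matches: at [1:5] → '[gt]'; at [8:14] → '[odll]'; at [17:24] → '[uapqk]'; at [27:34] → '[bf1k1]'.
No capturing groups, so `findall` returns the 4 full match strings.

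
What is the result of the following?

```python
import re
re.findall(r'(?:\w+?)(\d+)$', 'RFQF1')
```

['1']

This matches one or more of a word character (lazy) (non-capturing group); then one or more of a digit (captured); then anchored at the end.
Matches: at [0:5] match 'RFQF1', group 1 = '1'.
One capturing group, so `findall` returns just the captured substring from the one match — 1 in all.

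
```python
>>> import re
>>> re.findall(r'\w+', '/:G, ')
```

Pattern: one or more of a word character.
Scanning left to right: at [2:3] → 'G'.
`findall` yields the raw match text (1 of them) because the pattern has no groups.

['G']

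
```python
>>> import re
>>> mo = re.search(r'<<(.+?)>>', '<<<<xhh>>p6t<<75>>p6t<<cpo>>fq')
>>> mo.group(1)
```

'<<xhh'

The match spans [0:9] → '<<<<xhh>>'.
Captured: group 1 = '<<xhh'.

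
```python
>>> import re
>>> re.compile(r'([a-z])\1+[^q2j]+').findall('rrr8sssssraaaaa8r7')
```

After group 1 captures some text, `\1` only succeeds where that same text appears again.
Matches: at [0:18] match 'rrr8sssssraaaaa8r7', group 1 = 'r'.
One capturing group, so `findall` returns just the captured substring from the one match — 1 in all.

['r']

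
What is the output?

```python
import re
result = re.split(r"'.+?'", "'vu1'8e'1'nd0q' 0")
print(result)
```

Because the quantifier is non-greedy, it stops expanding at the earliest point where the rest of the pattern can succeed.
Matches to split on: at [0:5] → "'vu1'"; at [7:10] → "'1'".
The string is cut at each match, leaving 3 pieces.

['', '8e', "nd0q' 0"]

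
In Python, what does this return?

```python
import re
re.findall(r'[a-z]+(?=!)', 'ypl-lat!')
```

['lat']

The `(?=…)`/`(?<=…)` assertion just peeks at neighbouring text; it doesn't advance the match position.
`findall` yields the raw match text (1 of them) because the pattern has no groups.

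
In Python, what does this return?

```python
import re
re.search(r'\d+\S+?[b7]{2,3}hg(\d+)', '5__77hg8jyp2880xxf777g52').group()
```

'5__77hg8'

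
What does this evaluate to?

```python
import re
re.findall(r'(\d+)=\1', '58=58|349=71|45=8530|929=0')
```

['58']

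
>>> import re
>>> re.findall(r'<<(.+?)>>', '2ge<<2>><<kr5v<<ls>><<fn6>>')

['2', 'kr5v<<ls', 'fn6']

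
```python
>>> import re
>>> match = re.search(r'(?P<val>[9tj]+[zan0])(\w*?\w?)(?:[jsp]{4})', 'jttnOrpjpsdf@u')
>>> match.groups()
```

This matches one or more of one of [9tj], then one of [zan0] (captured as 'val'); then zero or more of a word character (lazy), then optionally a word character (captured); then exactly 4 of one of [jsp] (non-capturing group).
`re.search` scans for the first position where the pattern succeeds.
The match spans [0:10] → 'jttnOrpjps'.
Captured: group 1 = 'jttn', group 2 = 'Or'.

('jttn', 'Or')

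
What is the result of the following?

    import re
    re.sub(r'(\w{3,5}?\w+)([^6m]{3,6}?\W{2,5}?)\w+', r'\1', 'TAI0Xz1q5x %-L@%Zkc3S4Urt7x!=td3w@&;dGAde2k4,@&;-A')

Pattern: 3 to 5 of a word character (lazy), then one or more of a word character (captured); then 3 to 6 of any character except [6m] (lazy), then 2 to 5 of a non-word character (lazy) (captured); then one or more of a word character.
Each match is replaced using the text its own group 1 captured.

'TAI0Xz1q5x!=td3w@&;dGAde2k4'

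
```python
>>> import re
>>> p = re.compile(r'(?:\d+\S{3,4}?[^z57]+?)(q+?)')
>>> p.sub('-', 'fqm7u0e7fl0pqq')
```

Because the quantifier is non-greedy, it stops expanding at the earliest point where the rest of the pattern can succeed.
Each match is replaced by '-'.

'fqm-q'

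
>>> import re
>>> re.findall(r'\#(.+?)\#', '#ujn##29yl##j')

['ujn', '29yl']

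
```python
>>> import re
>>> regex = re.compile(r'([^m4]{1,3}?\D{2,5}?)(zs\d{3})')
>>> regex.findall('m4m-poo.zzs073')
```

[('-poo.z', 'zs073')]

Pattern: 1 to 3 of any character except [m4] (lazy), then 2 to 5 of a non-digit (lazy) (captured); then the literal 'zs', then exactly 3 of a digit (captured).
`findall` packs the 2 group values into a tuple for every match.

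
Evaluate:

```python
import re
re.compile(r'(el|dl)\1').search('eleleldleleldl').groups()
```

A backreference is literal: `\1` must see the identical characters the first group matched.
`search` walks the string left to right and returns the first match it finds.
The match spans [0:4] → 'elel'.
Captured: group 1 = 'el'.

('el',)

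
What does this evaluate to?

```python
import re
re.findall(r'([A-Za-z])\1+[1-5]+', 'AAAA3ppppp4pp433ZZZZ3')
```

['A', 'p', 'p', 'Z']

`\1` is not a pattern — it's the concrete string captured by group 1, re-applied verbatim.
Scanning left to right: at [0:5] match 'AAAA3', group 1 = 'A'; at [5:11] match 'ppppp4', group 1 = 'p'; at [11:16] match 'pp433', group 1 = 'p'; at [16:21] match 'ZZZZ3', group 1 = 'Z'.
Because there's exactly one group, `findall` drops the full match and keeps group 1 from each hit.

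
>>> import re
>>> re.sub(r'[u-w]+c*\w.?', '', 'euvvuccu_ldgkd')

The pattern matches one or more of a character in [u-w], then zero or more of the literal 'c'; then a word character, then optionally any character.
`sub` substitutes '' at each match site.

'eldgkd'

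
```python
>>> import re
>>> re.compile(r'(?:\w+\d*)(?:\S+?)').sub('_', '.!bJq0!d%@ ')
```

Pattern: one or more of a word character, then zero or more of a digit (non-capturing group); then one or more of a non-whitespace character (lazy) (non-capturing group).
The `?` after the quantifier makes it lazy — it takes as little as possible before letting the rest of the pattern try.
Matches: at [2:7] → 'bJq0!'; at [7:9] → 'd%'.
Every occurrence is swapped for '_'.

'.!__@ '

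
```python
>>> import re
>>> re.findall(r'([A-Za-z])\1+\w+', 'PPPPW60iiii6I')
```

['P']

After group 1 captures some text, `\1` only succeeds where that same text appears again.
Matches: at [0:13] match 'PPPPW60iiii6I', group 1 = 'P'.
With a single group, `findall` returns only what that group captured — 1 item.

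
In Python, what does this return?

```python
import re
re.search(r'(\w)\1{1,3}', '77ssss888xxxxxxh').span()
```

(0, 2)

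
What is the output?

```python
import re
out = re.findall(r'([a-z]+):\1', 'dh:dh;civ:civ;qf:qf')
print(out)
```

['dh', 'civ', 'qf']

`\1` is not a pattern — it's the concrete string captured by group 1, re-applied verbatim.
With a single group, `findall` returns only what that group captured — 3 items.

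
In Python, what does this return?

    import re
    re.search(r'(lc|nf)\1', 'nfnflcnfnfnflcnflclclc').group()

After group 1 captures some text, `\1` only succeeds where that same text appears again.
The match spans [0:4] → 'nfnf'.

'nfnf'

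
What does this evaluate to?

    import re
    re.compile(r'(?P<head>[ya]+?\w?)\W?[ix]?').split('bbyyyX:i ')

['bb', 'yy', '', 'yX', ' ']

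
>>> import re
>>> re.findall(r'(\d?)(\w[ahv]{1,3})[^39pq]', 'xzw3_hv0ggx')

This matches optionally a digit (captured); then a word character, then 1 to 3 of one of [ahv] (captured); then any character except [39pq].
Matches: at [3:8] match '3_hv0', groups = ('3', '_hv').
With 2 capturing groups, `findall` returns a 2-tuple per match.

[('3', '_hv')]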